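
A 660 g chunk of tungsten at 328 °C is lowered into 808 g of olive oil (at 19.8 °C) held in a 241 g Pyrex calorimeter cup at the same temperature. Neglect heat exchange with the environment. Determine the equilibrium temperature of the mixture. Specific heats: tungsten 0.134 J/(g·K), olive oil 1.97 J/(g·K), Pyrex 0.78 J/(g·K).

T_f ≈ 34.4 °C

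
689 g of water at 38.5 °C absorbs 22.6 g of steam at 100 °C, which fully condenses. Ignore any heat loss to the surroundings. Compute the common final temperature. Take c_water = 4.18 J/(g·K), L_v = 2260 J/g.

T_f ≈ 57.6 °C

Sum of m c ΔT and latent-heat terms is zero:
condense steam: −22.6×2260 = −51076; condensed water 100 °C→T: 94.47(T − 100); water warms: 689×4.18×(T − 38.5) = 2880(T − 38.5)
2974.5 T = 51076 + 9446.8 + 110881 = 171404
T ≈ 57.62 °C, under the boiling point, so the assumption holds.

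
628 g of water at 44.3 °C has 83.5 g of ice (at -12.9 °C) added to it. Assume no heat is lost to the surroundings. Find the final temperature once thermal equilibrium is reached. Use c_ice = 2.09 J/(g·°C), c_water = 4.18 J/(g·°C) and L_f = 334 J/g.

T_f ≈ 29.0 °C

Energy conservation, ΣQ = 0:
warm ice to 0 °C: 83.5·2.09·(0 − (-12.9)) = 2251.2
  melt ice: 83.5·334 = 27889
  warm the meltwater: 349.03 T
  water cools: 628·4.18·(T − 44.3) = 2625(T − 44.3)
2974.1 T = 116289 − 30140 = 86149
T ≈ 28.97 °C — above 0 °C, consistent with complete melting.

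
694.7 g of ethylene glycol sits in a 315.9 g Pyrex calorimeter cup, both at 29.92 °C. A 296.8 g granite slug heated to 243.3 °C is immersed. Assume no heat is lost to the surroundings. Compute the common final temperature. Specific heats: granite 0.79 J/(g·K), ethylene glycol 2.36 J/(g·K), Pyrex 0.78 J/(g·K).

T_f ≈ 53.5 °C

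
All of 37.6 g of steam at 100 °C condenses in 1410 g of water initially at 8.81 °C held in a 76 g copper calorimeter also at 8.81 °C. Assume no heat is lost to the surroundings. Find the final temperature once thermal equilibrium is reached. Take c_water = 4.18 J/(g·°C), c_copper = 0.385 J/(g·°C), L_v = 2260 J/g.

Energy balance with sensible and latent terms:
steam→water at 100 °C releases m L_v = 37.6·2260 = 84976; condensate cools 100→T: 37.6·4.18·(T − 100) = 157.17(T − 100); original water: 5893.8(T − 8.81); cup: 29.26(T − 8.81)
6080.2 T = 84976 + 15717 + 52182 = 152875
T ≈ 25.14 °C, under the boiling point, so the assumption holds.

T_f ≈ 25.1 °C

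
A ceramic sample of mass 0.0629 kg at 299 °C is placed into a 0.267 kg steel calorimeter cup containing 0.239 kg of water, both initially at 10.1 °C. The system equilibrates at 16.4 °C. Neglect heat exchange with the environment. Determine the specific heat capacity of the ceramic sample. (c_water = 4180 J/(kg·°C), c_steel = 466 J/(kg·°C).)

c ≈ 398 J/(kg·°C)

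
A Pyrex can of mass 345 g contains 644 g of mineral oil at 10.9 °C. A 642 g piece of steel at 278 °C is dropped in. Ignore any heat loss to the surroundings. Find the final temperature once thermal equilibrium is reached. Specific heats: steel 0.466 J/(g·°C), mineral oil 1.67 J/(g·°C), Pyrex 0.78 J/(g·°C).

T_f ≈ 59.5 °C

Energy conservation, ΣQ = 0:
642×0.466×(T − 278) + 644×1.67×(T − 10.9) + 345×0.78×(T − 10.9) = 0
1643.8 T = 97826
T ≈ 59.51 °C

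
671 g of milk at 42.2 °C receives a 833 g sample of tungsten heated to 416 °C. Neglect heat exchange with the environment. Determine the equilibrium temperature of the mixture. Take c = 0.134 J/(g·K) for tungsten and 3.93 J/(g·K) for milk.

Set heat shed by the hot body equal to heat absorbed by the cold body:
833*0.134*(416 − T) = 671*3.93*(T − 42.2)
111.62(416 − T) = 2637(T − 42.2)
2748.7 T = 157717  ⇒  T ≈ 57.38 °C

T_f ≈ 57.4 °C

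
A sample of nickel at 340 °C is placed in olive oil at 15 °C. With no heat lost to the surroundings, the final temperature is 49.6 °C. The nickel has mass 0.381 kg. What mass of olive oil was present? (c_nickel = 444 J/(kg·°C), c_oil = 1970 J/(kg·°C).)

m ≈ 0.721 kg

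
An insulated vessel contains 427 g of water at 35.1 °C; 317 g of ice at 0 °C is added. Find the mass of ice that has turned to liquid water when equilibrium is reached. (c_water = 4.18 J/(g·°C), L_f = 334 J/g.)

m_melted ≈ 188 g

Cooling the water to 0 °C releases 427·4.18·35.1 = 62649 J.
To melt every bit of ice: 317·334 = 105878 J.
Since 62649 < 105878 J, not all the ice melts; equilibrium is at 0 °C.
Mass melted = 62649/334 ≈ 187.6 g.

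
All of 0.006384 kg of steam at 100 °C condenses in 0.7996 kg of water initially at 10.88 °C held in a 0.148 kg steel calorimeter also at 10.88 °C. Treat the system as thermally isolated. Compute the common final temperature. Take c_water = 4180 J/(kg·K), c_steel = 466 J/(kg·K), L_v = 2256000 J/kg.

Heat gained plus heat lost sum to zero:
latent heat released on condensation: 0.006384×2256000 = 14402
  condensed water 100 °C→T: 26.69(T − 100)
  water warms: 0.7996×4180×(T − 10.88) = 3342.3(T − 10.88)
  steel cup: 0.148×466×(T − 10.88) = 68.97(T − 10.88)
3438 T = 14402 + 2668.5 + 37115 = 54186
T ≈ 15.76 °C, under the boiling point, so the assumption holds.

T_f ≈ 15.8 °C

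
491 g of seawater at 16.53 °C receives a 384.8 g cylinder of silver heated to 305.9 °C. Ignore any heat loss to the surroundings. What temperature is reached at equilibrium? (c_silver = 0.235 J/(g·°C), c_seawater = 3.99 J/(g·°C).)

T_f = Σ m_i c_i T_i / Σ m_i c_i:
T_f = (90.43×305.9 + 1959.1×16.53) / (90.43 + 1959.1)
    = 60046 / 2049.5 ≈ 29.30 °C

T_f ≈ 29.3 °C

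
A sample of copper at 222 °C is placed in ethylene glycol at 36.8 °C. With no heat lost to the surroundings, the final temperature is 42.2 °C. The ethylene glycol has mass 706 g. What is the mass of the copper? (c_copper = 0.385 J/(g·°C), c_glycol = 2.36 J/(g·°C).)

m ≈ 130 g

Setting the total heat transfer to zero:
m×0.385×(42.2 − 222) + 706×2.36×(42.2 − 36.8) = 0
-69.22 m = -8997.3
m = -8997.3/-69.22 ≈ 130 g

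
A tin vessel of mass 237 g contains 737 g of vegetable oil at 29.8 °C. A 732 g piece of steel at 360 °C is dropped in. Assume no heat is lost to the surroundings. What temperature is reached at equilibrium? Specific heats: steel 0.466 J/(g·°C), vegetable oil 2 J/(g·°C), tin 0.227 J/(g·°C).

T_f ≈ 90.1 °C

Taking heat into each body as positive, Σ m c ΔT = 0:
732·0.466·(T − 360) + 737·2·(T − 29.8) + 237·0.227·(T − 29.8) = 0
341.11(T − 360) + 1474(T − 29.8) + 53.8(T − 29.8) = 0
(341.11 + 1474 + 53.8) T = 341.11·360 + 1474·29.8 + 53.8·29.8
T = 168329/1868.9 ≈ 90.07 °C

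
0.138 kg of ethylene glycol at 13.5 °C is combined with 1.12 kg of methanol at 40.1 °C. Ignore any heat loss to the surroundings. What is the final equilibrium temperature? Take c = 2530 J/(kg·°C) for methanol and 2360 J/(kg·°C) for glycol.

T_f = Σ m_i c_i T_i / Σ m_i c_i:
T_f = (2833.6*40.1 + 325.68*13.5) / (2833.6 + 325.68)
    = 118024 / 3159.3 ≈ 37.36 °C

T_f ≈ 37.4 °C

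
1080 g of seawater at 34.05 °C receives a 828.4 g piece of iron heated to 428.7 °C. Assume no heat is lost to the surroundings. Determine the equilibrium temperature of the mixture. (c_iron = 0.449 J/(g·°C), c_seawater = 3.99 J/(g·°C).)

Set heat shed by the hot body equal to heat absorbed by the cold body:
828.4·0.449·(428.7 − T) = 1080·3.99·(T − 34.05)
371.95(428.7 − T) = 4309.2(T − 34.05)
4681.2 T = 306184  ⇒  T ≈ 65.41 °C

T_f ≈ 65.4 °C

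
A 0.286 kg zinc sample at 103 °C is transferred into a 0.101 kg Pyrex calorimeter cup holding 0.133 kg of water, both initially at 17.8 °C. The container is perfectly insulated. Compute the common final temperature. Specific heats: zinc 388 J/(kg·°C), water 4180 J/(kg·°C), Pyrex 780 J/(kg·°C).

Energy conservation, ΣQ = 0:
0.286×388×(T − 103) + 0.133×4180×(T − 17.8) + 0.101×780×(T − 17.8) = 0
110.97(T − 103) + 555.94(T − 17.8) + 78.78(T − 17.8) = 0
745.69 T = 22728
T = 22728 / 745.69 = 30.5 °C

T_f ≈ 30.5 °C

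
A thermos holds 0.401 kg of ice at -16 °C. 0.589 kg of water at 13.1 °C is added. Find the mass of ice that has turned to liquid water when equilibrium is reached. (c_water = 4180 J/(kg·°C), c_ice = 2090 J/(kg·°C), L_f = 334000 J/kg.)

m_melted ≈ 0.0564 kg

Water can give up m c ΔT = 0.589×4180×13.1 = 32252 J before reaching 0 °C.
Of that, 0.401×2090×16 = 13409 J goes to bring the ice to 0 °C, leaving 18843 J.
Fully melting the ice requires m_ice L_f = 0.401×334000 = 133934 J.
Since 18843 < 133934 J, not all the ice melts; equilibrium is at 0 °C.
Mass melted = 18843/334000 ≈ 0.05642 kg.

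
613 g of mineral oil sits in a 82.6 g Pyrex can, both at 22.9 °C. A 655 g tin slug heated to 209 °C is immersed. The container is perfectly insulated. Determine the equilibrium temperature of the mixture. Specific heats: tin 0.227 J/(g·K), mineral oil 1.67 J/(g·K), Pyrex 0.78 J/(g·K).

T_f ≈ 45.3 °C

Let T be the final temperature. ΣQ_i = 0:
655×0.227×(T − 209) + 613×1.67×(T − 22.9) + 82.6×0.78×(T − 22.9) = 0
148.69(T − 209) + 1023.7(T − 22.9) + 64.43(T − 22.9) = 0
(148.69 + 1023.7 + 64.43) T = 148.69×209 + 1023.7×22.9 + 64.43×22.9
T = 55994/1236.8 ≈ 45.27 °C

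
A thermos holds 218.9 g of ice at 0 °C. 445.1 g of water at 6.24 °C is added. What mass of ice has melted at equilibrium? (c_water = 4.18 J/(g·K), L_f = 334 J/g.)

m_melted ≈ 34.8 g

Cooling the water to 0 °C releases 445.1·4.18·6.24 = 11610 J.
Melting all 218.9 g of ice would need 218.9·334 = 73113 J.
Since 11610 < 73113 J, not all the ice melts; equilibrium is at 0 °C.
Mass melted = 11610/334 ≈ 34.76 g.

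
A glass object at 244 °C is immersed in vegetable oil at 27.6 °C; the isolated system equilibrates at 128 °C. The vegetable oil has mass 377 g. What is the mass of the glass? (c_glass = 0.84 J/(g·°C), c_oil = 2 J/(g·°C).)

Net heat exchanged in the isolated system is zero:
m×0.84×(128 − 244) + 377×2×(128 − 27.6) = 0
-97.44 m = -75702
m = -75702/-97.44 ≈ 776.9 g

m ≈ 777 g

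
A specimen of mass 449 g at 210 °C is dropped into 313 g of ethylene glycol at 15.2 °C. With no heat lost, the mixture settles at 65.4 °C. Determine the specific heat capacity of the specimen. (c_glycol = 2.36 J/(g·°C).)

c ≈ 0.571 J/(g·°C)

Heat lost by the specimen = heat gained by the glycol:
449×c×(210 − 65.4) = 313×2.36×(65.4 − 15.2)
64925 c = 37082  ⇒  c ≈ 0.5711 J/(g·°C)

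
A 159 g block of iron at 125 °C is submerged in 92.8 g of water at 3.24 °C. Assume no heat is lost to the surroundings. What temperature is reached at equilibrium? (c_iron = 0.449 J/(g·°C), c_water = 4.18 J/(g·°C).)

T_f ≈ 22.2 °C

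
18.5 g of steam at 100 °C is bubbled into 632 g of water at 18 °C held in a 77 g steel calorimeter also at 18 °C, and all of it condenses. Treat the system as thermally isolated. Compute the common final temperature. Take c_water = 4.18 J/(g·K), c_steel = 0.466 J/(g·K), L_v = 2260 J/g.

T_f ≈ 35.5 °C

Energy balance with sensible and latent terms:
latent heat released on condensation: 18.5×2260 = 41810; condensed water 100 °C→T: 77.33(T − 100); water warms: 632×4.18×(T − 18) = 2641.8(T − 18); steel cup: 77×0.466×(T − 18) = 35.88(T − 18)
2755 T = 41810 + 7733 + 48198 = 97741
T ≈ 35.48 °C, under the boiling point, so the assumption holds.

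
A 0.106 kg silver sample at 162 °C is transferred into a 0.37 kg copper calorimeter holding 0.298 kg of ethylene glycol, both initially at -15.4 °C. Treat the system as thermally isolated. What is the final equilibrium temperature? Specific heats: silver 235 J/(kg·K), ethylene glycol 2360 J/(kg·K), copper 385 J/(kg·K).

Conservation of energy gives ΣQ = 0:
0.106·235·(T − 162) + 0.298·2360·(T − (-15.4)) + 0.37·385·(T − (-15.4)) = 0
24.91(T − 162) + 703.28(T − (-15.4)) + 142.45(T − (-15.4)) = 0
870.64 T = -8988.8
T = -8988.8/870.64 ≈ -10.32 °C

T_f ≈ -10.3 °C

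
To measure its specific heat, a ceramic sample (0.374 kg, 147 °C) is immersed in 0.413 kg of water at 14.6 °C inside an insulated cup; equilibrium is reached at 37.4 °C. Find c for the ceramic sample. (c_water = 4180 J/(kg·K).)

c ≈ 960 J/(kg·K)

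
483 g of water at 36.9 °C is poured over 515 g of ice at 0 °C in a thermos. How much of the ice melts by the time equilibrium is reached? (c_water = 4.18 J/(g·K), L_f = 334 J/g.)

m_melted ≈ 223 g

Water can give up m c ΔT = 483×4.18×36.9 = 74499 J before reaching 0 °C.
Fully melting the ice requires m_ice L_f = 515×334 = 172010 J.
Since 74499 < 172010 J, not all the ice melts; equilibrium is at 0 °C.
m_melted×334 = 74499  ⇒  m_melted ≈ 223.1 g.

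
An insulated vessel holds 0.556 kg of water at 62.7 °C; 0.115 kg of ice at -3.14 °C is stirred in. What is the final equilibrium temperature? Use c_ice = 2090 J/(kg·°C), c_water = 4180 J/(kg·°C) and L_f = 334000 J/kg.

Sum of m c ΔT and latent-heat terms is zero:
warm ice to 0 °C: 0.115×2090×(0 − (-3.14)) = 754.7
  latent heat to melt: 0.115×334000 = 38410
  warm the meltwater: 480.7 T
  water: 2324.1(T − 62.7)
2804.8 T = 145720 − 39165 = 106555
T ≈ 37.99 °C (positive, so assuming full melt was valid).

T_f ≈ 38.0 °C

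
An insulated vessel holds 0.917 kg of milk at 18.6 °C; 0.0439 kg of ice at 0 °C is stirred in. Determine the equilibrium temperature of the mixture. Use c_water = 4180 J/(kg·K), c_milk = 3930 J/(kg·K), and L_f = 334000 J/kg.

T_f ≈ 13.8 °C

Energy balance with sensible and latent terms:
fusion: m_ice L_f = 0.0439·334000 = 14663; warm the meltwater: 183.5 T; milk: 3603.8(T − 18.6)
3787.3 T = 67031 − 14663 = 52368
T ≈ 13.83 °C (positive, so assuming full melt was valid).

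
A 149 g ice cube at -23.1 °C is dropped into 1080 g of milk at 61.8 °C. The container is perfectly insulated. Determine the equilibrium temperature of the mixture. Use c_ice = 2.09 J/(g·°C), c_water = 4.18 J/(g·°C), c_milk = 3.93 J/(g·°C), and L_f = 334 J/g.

T_f ≈ 42.2 °C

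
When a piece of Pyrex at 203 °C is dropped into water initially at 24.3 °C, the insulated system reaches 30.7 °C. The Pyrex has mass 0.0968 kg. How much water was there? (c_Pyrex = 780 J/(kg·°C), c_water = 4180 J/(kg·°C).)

m ≈ 0.486 kg

Net heat exchanged in the isolated system is zero:
0.0968·780·(30.7 − 203) + m·4180·(30.7 − 24.3) = 0
26752 m = 13009
m = 13009/26752 ≈ 0.4863 kg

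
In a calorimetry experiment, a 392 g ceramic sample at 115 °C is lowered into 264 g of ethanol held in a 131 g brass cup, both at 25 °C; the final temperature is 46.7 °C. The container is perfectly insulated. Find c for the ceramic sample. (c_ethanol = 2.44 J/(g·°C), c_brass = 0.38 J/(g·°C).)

Taking heat into each body as positive, Σ m c ΔT = 0:
392·c·(46.7 − 115) + 264·2.44·(46.7 − 25) + 131·0.38·(46.7 − 25) = 0
-26774 c = -15058
c = -15058/-26774 ≈ 0.5624 J/(g·°C)

c ≈ 0.562 J/(g·°C)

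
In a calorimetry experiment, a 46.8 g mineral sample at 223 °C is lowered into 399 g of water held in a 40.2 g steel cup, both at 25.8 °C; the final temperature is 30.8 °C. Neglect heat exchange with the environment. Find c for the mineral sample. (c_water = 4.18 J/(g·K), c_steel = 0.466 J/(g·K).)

Heat gained plus heat lost sum to zero:
46.8·c·(30.8 − 223) + 399·4.18·(30.8 − 25.8) + 40.2·0.466·(30.8 − 25.8) = 0
-8995 c = -8432.8
c = -8432.8/-8995 ≈ 0.9375 J/(g·K)

c ≈ 0.937 J/(g·K)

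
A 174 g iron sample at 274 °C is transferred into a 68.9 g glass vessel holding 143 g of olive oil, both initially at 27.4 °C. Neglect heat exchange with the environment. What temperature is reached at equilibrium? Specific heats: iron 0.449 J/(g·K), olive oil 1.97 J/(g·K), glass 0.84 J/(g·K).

T_f ≈ 73.5 °C

Let T be the final temperature. ΣQ_i = 0:
174*0.449*(T − 274) + 143*1.97*(T − 27.4) + 68.9*0.84*(T − 27.4) = 0
(78.13 + 281.71 + 57.88) T = 78.13*274 + 281.71*27.4 + 57.88*27.4
T = 30711 / 417.71 = 73.5 °C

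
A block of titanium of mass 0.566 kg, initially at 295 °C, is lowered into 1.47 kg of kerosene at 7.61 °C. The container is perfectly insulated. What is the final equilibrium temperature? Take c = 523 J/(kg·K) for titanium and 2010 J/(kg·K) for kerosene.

T_f ≈ 33.8 °C

T_f is the heat-capacity-weighted average of the initial temperatures:
T_f = (296.02*295 + 2954.7*7.61) / (296.02 + 2954.7)
    = 109811 / 3250.7 ≈ 33.78 °C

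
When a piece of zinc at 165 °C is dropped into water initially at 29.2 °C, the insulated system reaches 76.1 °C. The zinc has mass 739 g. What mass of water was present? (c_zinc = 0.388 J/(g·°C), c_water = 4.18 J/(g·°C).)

m ≈ 130 g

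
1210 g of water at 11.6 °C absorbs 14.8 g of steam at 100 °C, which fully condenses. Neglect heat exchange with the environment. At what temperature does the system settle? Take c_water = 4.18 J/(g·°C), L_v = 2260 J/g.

Let T be the final temperature. ΣQ_i = 0:
condense steam: −14.8·2260 = −33448; condensate cools 100→T: 14.8·4.18·(T − 100) = 61.86(T − 100); original water: 5057.8(T − 11.6)
5119.7 T = 33448 + 6186.4 + 58670 = 98305
T ≈ 19.20 °C (< 100 °C, so full condensation is consistent).

T_f ≈ 19.2 °C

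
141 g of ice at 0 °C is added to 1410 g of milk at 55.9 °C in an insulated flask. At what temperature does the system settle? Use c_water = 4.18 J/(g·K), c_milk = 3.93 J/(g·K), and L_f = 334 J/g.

T_f ≈ 42.8 °C

Sum of m c ΔT and latent-heat terms is zero:
latent heat to melt: 141·334 = 47094; meltwater 0→T: 141·4.18·T = 589.38 T; milk: 5541.3(T − 55.9)
6130.7 T = 309759 − 47094 = 262665
T ≈ 42.84 °C — above 0 °C, consistent with complete melting.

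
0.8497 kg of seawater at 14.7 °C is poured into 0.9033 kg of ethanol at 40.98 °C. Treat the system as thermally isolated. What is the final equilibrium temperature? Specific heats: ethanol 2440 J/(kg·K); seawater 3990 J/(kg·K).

T_f ≈ 25.1 °C

Taking heat into each body as positive, Σ m c ΔT = 0:
0.9033*2440*(T − 40.98) + 0.8497*3990*(T − 14.7) = 0
2204.1(T − 40.98) + 3390.3(T − 14.7) = 0
(2204.1 + 3390.3) T = 2204.1*40.98 + 3390.3*14.7
T = 140160 / 5594.4 = 25.1 °C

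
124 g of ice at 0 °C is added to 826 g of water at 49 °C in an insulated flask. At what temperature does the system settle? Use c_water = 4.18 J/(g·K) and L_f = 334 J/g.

Energy conservation, ΣQ = 0:
melt ice: 124×334 = 41416
  warm the meltwater: 518.32 T
  water: 3452.7(T − 49)
3971 T = 169181 − 41416 = 127765
T ≈ 32.17 °C (positive, so assuming full melt was valid).

T_f ≈ 32.2 °C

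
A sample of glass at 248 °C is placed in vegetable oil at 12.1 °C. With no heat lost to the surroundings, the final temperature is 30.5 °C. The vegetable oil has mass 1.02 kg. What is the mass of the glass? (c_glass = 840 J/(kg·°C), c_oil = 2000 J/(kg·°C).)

m ≈ 0.205 kg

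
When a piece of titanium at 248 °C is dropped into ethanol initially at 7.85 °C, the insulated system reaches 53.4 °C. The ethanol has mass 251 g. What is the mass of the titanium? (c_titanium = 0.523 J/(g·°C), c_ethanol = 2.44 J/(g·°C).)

m ≈ 274 g

|Q_titanium| = |Q_ethanol|:
m·0.523·(248 − 53.4) = 251·2.44·(53.4 − 7.85)
101.78 m = 27897  ⇒  m ≈ 274.1 g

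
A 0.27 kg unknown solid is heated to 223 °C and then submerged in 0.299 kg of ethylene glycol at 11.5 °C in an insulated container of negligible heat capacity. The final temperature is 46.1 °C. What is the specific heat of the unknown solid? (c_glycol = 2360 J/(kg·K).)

c ≈ 511 J/(kg·K)

m_s c (T_s − T_f) = m_glycol c_glycol (T_f − T_0):
0.27×c×(223 − 46.1) = 0.299×2360×(46.1 − 11.5)
47.76 c = 24415  ⇒  c ≈ 511.2 J/(kg·K)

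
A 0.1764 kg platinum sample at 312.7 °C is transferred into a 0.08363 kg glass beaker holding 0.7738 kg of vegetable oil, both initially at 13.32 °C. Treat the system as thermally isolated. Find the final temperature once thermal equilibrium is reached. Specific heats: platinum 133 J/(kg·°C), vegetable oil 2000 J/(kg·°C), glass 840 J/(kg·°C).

T_f ≈ 17.6 °C

T_f is the heat-capacity-weighted average of the initial temperatures:
T_f = (23.46×312.7 + 1547.6×13.32 + 70.25×13.32) / (23.46 + 1547.6 + 70.25)
    = 28886 / 1641.3 ≈ 17.60 °C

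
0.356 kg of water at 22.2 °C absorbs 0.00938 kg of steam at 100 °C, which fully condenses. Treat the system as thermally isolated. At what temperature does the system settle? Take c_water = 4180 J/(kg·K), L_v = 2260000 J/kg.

Heat gained plus heat lost sum to zero:
latent heat released on condensation: 0.00938·2260000 = 21199; condensed water 100 °C→T: 39.21(T − 100); water warms: 0.356·4180·(T − 22.2) = 1488.1(T − 22.2)
1527.3 T = 21199 + 3920.8 + 33035 = 58155
T ≈ 38.08 °C (< 100 °C, so full condensation is consistent).

T_f ≈ 38.1 °C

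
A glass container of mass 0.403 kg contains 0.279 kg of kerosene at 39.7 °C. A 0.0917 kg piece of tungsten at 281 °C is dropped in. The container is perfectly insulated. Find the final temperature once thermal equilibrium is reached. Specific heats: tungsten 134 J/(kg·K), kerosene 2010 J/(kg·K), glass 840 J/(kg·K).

T_f ≈ 43.0 °C

Net heat exchanged in the isolated system is zero:
0.0917·134·(T − 281) + 0.279·2010·(T − 39.7) + 0.403·840·(T − 39.7) = 0
12.29(T − 281) + 560.79(T − 39.7) + 338.52(T − 39.7) = 0
(12.29 + 560.79 + 338.52) T = 12.29·281 + 560.79·39.7 + 338.52·39.7
T ≈ 42.95 °C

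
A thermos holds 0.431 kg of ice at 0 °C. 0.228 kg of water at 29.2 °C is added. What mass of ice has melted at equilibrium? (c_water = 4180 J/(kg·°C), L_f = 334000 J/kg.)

Water can give up m c ΔT = 0.228·4180·29.2 = 27829 J before reaching 0 °C.
To melt every bit of ice: 0.431·334000 = 143954 J.
That's not enough to melt it all — equilibrium is at 0 °C with ice remaining.
Mass melted = 27829/334000 ≈ 0.08332 kg.

m_melted ≈ 0.0833 kg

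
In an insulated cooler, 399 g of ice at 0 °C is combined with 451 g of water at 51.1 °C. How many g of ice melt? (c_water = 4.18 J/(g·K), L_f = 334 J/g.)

m_melted ≈ 288 g

Cooling the water to 0 °C releases 451×4.18×51.1 = 96333 J.
Melting all 399 g of ice would need 399×334 = 133266 J.
Since 96333 < 133266 J, not all the ice melts; equilibrium is at 0 °C.
Mass melted = 96333/334 ≈ 288.4 g.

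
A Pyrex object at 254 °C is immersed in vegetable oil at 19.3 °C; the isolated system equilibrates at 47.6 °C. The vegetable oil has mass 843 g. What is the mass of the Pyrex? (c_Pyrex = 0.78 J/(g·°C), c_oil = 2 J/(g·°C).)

m ≈ 296 g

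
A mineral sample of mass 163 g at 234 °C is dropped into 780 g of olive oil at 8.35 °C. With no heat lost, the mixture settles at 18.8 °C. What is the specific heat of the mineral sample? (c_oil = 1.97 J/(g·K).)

c ≈ 0.458 J/(g·K)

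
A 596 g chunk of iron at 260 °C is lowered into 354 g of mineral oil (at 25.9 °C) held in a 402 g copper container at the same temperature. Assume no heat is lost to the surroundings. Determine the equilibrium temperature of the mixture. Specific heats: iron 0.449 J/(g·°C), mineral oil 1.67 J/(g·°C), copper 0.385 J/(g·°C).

Setting the total heat transfer to zero:
596*0.449*(T − 260) + 354*1.67*(T − 25.9) + 402*0.385*(T − 25.9) = 0
267.6(T − 260) + 591.18(T − 25.9) + 154.77(T − 25.9) = 0
1013.6 T = 88897
T = 88897 / 1013.6 = 87.7 °C

T_f ≈ 87.7 °C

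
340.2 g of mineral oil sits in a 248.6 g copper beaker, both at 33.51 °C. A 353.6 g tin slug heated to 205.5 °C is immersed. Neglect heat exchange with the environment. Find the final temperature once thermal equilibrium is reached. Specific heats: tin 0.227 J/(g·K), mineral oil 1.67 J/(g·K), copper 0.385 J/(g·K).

Taking heat into each body as positive, Σ m c ΔT = 0:
353.6×0.227×(T − 205.5) + 340.2×1.67×(T − 33.51) + 248.6×0.385×(T − 33.51) = 0
80.27(T − 205.5) + 568.13(T − 33.51) + 95.71(T − 33.51) = 0
(80.27 + 568.13 + 95.71) T = 80.27×205.5 + 568.13×33.51 + 95.71×33.51
T = 38740/744.11 ≈ 52.06 °C

T_f ≈ 52.1 °C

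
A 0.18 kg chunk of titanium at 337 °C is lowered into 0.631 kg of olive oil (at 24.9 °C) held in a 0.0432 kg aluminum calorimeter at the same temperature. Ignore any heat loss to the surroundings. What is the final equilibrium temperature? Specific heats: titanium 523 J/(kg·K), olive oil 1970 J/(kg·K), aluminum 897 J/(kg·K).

Energy conservation, ΣQ = 0:
0.18*523*(T − 337) + 0.631*1970*(T − 24.9) + 0.0432*897*(T − 24.9) = 0
94.14(T − 337) + 1243.1(T − 24.9) + 38.75(T − 24.9) = 0
(94.14 + 1243.1 + 38.75) T = 94.14*337 + 1243.1*24.9 + 38.75*24.9
T ≈ 46.25 °C

T_f ≈ 46.3 °C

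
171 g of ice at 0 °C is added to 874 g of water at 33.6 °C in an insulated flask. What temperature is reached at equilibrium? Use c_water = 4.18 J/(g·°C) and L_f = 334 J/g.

T_f ≈ 15.0 °C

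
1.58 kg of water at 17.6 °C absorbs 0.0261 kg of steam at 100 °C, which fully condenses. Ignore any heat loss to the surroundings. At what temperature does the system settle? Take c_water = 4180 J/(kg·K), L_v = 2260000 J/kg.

T_f ≈ 27.7 °C

Taking heat into each body as positive, Σ m c ΔT = 0:
latent heat released on condensation: 0.0261×2260000 = 58986
  condensate cools 100→T: 0.0261×4180×(T − 100) = 109.1(T − 100)
  water warms: 1.58×4180×(T − 17.6) = 6604.4(T − 17.6)
6713.5 T = 58986 + 10910 + 116237 = 186133
T ≈ 27.73 °C, under the boiling point, so the assumption holds.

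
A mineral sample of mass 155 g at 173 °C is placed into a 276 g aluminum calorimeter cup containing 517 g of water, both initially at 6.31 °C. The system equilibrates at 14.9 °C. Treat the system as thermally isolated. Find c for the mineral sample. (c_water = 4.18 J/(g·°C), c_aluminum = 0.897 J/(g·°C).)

Conservation of energy gives ΣQ = 0:
155×c×(14.9 − 173) + 517×4.18×(14.9 − 6.31) + 276×0.897×(14.9 − 6.31) = 0
-24506 c = -20690
c = -20690/-24506 ≈ 0.8443 J/(g·°C)

c ≈ 0.844 J/(g·°C)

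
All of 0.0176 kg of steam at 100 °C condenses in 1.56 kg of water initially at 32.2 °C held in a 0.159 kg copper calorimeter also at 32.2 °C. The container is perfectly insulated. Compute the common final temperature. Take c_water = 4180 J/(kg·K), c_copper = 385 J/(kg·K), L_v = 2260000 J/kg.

Energy balance with sensible and latent terms:
latent heat released on condensation: 0.0176·2260000 = 39776; condensed water 100 °C→T: 73.57(T − 100); water warms: 1.56·4180·(T − 32.2) = 6520.8(T − 32.2); copper cup: 0.159·385·(T − 32.2) = 61.22(T − 32.2)
6655.6 T = 39776 + 7356.8 + 211941 = 259074
T ≈ 38.93 °C (< 100 °C, so full condensation is consistent).

T_f ≈ 38.9 °C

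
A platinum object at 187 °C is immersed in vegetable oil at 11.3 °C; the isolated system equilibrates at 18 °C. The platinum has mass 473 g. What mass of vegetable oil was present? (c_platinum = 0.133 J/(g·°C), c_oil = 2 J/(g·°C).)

|Q_platinum| = |Q_oil|:
473×0.133×(187 − 18) = m×2×(18 − 11.3)
13.4 m = 10632  ⇒  m ≈ 793.4 g

m ≈ 793 g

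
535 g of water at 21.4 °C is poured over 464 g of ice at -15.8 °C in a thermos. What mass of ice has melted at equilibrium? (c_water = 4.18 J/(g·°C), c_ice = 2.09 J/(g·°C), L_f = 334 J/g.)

Water can give up m c ΔT = 535·4.18·21.4 = 47857 J before reaching 0 °C.
Warming the ice to 0 °C takes 464·2.09·15.8 = 15322 J, leaving 32535 J for melting.
Fully melting the ice requires m_ice L_f = 464·334 = 154976 J.
32535 J < 154976 J, so only part of the ice melts and the system sits at 0 °C.
Mass melted = 32535/334 ≈ 97.41 g.

m_melted ≈ 97.4 g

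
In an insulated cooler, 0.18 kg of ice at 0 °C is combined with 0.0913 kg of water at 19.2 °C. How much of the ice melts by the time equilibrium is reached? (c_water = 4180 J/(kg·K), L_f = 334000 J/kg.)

m_melted ≈ 0.0219 kg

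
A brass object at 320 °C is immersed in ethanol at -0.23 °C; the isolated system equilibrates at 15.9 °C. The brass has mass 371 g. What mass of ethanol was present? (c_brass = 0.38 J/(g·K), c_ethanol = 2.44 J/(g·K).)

Conservation of energy gives ΣQ = 0:
371·0.38·(15.9 − 320) + m·2.44·(15.9 − (-0.23)) = 0
39.36 m = 42872
m = 42872/39.36 ≈ 1089 g

m ≈ 1090 g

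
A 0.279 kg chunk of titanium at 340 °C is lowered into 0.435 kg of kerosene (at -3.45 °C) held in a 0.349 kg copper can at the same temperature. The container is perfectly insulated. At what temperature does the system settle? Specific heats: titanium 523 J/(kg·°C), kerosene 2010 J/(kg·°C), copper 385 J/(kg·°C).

T_f ≈ 40.0 °C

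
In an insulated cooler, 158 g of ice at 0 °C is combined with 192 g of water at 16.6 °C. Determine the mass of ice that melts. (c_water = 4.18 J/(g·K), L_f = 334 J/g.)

Cooling the water to 0 °C releases 192×4.18×16.6 = 13322 J.
Fully melting the ice requires m_ice L_f = 158×334 = 52772 J.
That's not enough to melt it all — equilibrium is at 0 °C with ice remaining.
m_melted×334 = 13322  ⇒  m_melted ≈ 39.89 g.

m_melted ≈ 39.9 g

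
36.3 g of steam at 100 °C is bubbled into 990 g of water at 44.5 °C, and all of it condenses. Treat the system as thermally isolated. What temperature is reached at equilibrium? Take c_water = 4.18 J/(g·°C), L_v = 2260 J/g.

Energy conservation, ΣQ = 0:
condense steam: −36.3·2260 = −82038
  condensed water 100 °C→T: 151.73(T − 100)
  original water: 4138.2(T − 44.5)
4289.9 T = 82038 + 15173 + 184150 = 281361
T ≈ 65.59 °C — below 100 °C, confirming all the steam condensed.

T_f ≈ 65.6 °C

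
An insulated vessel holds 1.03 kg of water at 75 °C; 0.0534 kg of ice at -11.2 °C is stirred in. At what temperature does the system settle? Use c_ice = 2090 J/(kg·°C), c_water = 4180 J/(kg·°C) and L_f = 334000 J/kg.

Sum of m c ΔT and latent-heat terms is zero:
ice -11.2→0 °C: 0.0534×2090×11.2 = 1250
  melt ice: 0.0534×334000 = 17836
  meltwater 0→T: 0.0534×4180×T = 223.21 T
  water: 4305.4(T − 75)
4528.6 T = 322905 − 19086 = 303819
T ≈ 67.09 °C — above 0 °C, consistent with complete melting.

T_f ≈ 67.1 °C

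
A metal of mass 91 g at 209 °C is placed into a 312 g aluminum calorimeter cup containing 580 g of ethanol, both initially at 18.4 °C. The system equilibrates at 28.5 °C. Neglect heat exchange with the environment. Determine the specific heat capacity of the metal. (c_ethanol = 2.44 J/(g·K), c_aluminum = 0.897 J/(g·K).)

c ≈ 1.04 J/(g·K)

Setting the total heat transfer to zero:
91×c×(28.5 − 209) + 580×2.44×(28.5 − 18.4) + 312×0.897×(28.5 − 18.4) = 0
-16426 c = -17120
c = -17120/-16426 ≈ 1.042 J/(g·K)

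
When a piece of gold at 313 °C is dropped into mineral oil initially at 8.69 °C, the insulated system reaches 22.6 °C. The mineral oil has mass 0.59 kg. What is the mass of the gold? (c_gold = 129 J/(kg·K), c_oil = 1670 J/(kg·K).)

Let T be the final temperature. ΣQ_i = 0:
m·129·(22.6 − 313) + 0.59·1670·(22.6 − 8.69) = 0
-37462 m = -13706
m = -13706/-37462 ≈ 0.3659 kg

m ≈ 0.366 kg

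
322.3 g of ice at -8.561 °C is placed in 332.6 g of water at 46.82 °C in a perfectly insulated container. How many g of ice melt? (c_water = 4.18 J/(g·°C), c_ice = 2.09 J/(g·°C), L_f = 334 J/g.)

m_melted ≈ 178 g

Cooling the water to 0 °C releases 332.6·4.18·46.82 = 65092 J.
Warming the ice to 0 °C takes 322.3·2.09·8.561 = 5766.7 J, leaving 59326 J for melting.
Fully melting the ice requires m_ice L_f = 322.3·334 = 107648 J.
Since 59326 < 107648 J, not all the ice melts; equilibrium is at 0 °C.
m_melted·334 = 59326  ⇒  m_melted ≈ 177.6 g.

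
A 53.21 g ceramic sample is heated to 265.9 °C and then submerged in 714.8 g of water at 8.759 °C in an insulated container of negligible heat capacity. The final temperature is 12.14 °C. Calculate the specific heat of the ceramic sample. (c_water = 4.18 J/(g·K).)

c ≈ 0.748 J/(g·K)

Heat lost by the ceramic sample = heat gained by the water:
53.21×c×(265.9 − 12.14) = 714.8×4.18×(12.14 − 8.759)
13503 c = 10102  ⇒  c ≈ 0.7482 J/(g·K)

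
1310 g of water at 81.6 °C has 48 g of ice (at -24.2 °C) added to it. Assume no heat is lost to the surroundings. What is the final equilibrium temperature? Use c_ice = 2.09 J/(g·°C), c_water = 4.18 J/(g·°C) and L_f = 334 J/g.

Conservation of energy gives ΣQ = 0:
warm ice to 0 °C: 48·2.09·(0 − (-24.2)) = 2427.7
  melt ice: 48·334 = 16032
  warm the meltwater: 200.64 T
  water: 5475.8(T − 81.6)
5676.4 T = 446825 − 18460 = 428366
T ≈ 75.46 °C — above 0 °C, consistent with complete melting.

T_f ≈ 75.5 °C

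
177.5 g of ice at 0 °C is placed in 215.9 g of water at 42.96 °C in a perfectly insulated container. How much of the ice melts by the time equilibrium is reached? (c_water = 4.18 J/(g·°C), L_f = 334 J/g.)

m_melted ≈ 116 g

Heat available from the water dropping to 0 °C: 215.9·4.18·42.96 = 38770 J.
To melt every bit of ice: 177.5·334 = 59285 J.
38770 J < 59285 J, so only part of the ice melts and the system sits at 0 °C.
m_melt = 38770 / L_f = 116.1 g.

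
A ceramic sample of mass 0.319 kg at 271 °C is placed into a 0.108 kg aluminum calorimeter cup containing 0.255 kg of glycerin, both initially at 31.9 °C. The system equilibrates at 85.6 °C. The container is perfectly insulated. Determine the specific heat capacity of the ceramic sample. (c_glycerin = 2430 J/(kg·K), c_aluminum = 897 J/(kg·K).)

c ≈ 651 J/(kg·K)

Setting the total heat transfer to zero:
0.319·c·(85.6 − 271) + 0.255·2430·(85.6 − 31.9) + 0.108·897·(85.6 − 31.9) = 0
-59.14 c = -38477
c = -38477/-59.14 ≈ 650.6 J/(kg·K)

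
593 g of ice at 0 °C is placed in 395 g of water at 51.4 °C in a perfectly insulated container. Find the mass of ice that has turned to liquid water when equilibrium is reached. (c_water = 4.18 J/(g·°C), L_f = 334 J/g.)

Cooling the water to 0 °C releases 395·4.18·51.4 = 84867 J.
Melting all 593 g of ice would need 593·334 = 198062 J.
84867 J < 198062 J, so only part of the ice melts and the system sits at 0 °C.
m_melted·334 = 84867  ⇒  m_melted ≈ 254.1 g.

m_melted ≈ 254 g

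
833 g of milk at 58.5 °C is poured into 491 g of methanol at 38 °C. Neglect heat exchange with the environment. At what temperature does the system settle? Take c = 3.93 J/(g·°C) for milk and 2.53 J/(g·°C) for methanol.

T_f ≈ 52.9 °C

T_f is the heat-capacity-weighted average of the initial temperatures:
T_f = (3273.7×58.5 + 1242.2×38) / (3273.7 + 1242.2)
    = 238716 / 4515.9 ≈ 52.86 °C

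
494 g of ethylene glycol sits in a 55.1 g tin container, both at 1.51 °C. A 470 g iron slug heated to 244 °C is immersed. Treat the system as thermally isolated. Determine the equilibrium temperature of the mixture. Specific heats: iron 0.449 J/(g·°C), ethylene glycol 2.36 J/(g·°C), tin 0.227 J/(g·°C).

T_f ≈ 38.3 °C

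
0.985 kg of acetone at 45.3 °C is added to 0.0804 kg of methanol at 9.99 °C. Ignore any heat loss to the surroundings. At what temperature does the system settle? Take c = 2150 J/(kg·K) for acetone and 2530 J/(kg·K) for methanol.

Heat lost by the acetone equals heat gained by the methanol:
0.985*2150*(45.3 − T) = 0.0804*2530*(T − 9.99)
2117.8(45.3 − T) = 203.41(T − 9.99)
2321.2 T = 97966  ⇒  T ≈ 42.21 °C

T_f ≈ 42.2 °C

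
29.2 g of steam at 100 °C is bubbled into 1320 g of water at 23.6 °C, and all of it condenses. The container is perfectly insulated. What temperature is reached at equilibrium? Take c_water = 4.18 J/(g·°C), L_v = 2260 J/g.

Sum of m c ΔT and latent-heat terms is zero:
steam→water at 100 °C releases m L_v = 29.2·2260 = 65992
  condensate cools 100→T: 29.2·4.18·(T − 100) = 122.06(T − 100)
  water warms: 1320·4.18·(T − 23.6) = 5517.6(T − 23.6)
5639.7 T = 65992 + 12206 + 130215 = 208413
T ≈ 36.95 °C (< 100 °C, so full condensation is consistent).

T_f ≈ 37.0 °C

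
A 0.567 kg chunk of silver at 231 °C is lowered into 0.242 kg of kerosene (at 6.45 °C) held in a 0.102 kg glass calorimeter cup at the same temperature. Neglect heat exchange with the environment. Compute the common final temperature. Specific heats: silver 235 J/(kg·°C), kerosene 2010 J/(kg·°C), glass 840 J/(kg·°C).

With ΣQ=0 the equilibrium temperature is the m·c-weighted mean:
T_f = (133.24·231 + 486.42·6.45 + 85.68·6.45) / (133.24 + 486.42 + 85.68)
    = 34470 / 705.34 ≈ 48.87 °C

T_f ≈ 48.9 °C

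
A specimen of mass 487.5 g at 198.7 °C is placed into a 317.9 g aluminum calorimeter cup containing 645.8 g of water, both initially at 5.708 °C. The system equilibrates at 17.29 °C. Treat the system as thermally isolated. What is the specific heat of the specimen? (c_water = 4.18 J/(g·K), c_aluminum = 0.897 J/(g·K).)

c ≈ 0.391 J/(g·K)

Let T be the final temperature. ΣQ_i = 0:
487.5×c×(17.29 − 198.7) + 645.8×4.18×(17.29 − 5.708) + 317.9×0.897×(17.29 − 5.708) = 0
-88437 c = -34568
c = -34568/-88437 ≈ 0.3909 J/(g·K)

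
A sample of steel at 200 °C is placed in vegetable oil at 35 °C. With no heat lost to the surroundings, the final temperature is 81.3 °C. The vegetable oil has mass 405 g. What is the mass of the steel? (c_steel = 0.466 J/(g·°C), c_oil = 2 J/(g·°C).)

m ≈ 678 g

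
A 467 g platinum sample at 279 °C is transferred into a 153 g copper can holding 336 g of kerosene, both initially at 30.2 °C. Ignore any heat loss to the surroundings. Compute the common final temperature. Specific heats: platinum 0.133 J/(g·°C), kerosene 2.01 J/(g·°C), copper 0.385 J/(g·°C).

T_f = Σ m_i c_i T_i / Σ m_i c_i:
T_f = (62.11*279 + 675.36*30.2 + 58.91*30.2) / (62.11 + 675.36 + 58.91)
    = 39504 / 796.38 ≈ 49.60 °C

T_f ≈ 49.6 °C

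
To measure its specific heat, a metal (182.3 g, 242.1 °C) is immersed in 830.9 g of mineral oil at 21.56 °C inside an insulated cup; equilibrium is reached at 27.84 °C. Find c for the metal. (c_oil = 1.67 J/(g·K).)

m_s c (T_s − T_f) = m_oil c_oil (T_f − T_0):
182.3·c·(242.1 − 27.84) = 830.9·1.67·(27.84 − 21.56)
39060 c = 8714.1  ⇒  c ≈ 0.2231 J/(g·K)

c ≈ 0.223 J/(g·K)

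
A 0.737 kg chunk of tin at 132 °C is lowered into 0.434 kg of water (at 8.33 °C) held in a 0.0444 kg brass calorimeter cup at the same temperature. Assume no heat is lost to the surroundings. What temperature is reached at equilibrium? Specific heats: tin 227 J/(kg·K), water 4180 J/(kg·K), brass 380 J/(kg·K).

T_f ≈ 18.7 °C

Taking heat into each body as positive, Σ m c ΔT = 0:
0.737·227·(T − 132) + 0.434·4180·(T − 8.33) + 0.0444·380·(T − 8.33) = 0
(167.3 + 1814.1 + 16.87) T = 167.3·132 + 1814.1·8.33 + 16.87·8.33
T = 37336/1998.3 ≈ 18.68 °C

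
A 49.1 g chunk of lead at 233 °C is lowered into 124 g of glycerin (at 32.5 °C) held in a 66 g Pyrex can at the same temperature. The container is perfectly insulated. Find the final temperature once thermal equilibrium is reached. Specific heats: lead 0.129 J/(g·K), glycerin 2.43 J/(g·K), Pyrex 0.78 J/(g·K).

Conservation of energy gives ΣQ = 0:
49.1·0.129·(T − 233) + 124·2.43·(T − 32.5) + 66·0.78·(T − 32.5) = 0
6.334(T − 233) + 301.32(T − 32.5) + 51.48(T − 32.5) = 0
359.13 T = 12942
T ≈ 36.04 °C

T_f ≈ 36.0 °C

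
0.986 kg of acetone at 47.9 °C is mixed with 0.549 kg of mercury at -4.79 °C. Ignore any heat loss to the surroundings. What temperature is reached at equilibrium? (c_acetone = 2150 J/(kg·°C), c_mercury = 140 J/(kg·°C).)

Heat lost by the acetone equals heat gained by the mercury:
0.986×2150×(47.9 − T) = 0.549×140×(T − (-4.79))
2119.9(47.9 − T) = 76.86(T − (-4.79))
2196.8 T = 101175  ⇒  T ≈ 46.06 °C

T_f ≈ 46.1 °C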